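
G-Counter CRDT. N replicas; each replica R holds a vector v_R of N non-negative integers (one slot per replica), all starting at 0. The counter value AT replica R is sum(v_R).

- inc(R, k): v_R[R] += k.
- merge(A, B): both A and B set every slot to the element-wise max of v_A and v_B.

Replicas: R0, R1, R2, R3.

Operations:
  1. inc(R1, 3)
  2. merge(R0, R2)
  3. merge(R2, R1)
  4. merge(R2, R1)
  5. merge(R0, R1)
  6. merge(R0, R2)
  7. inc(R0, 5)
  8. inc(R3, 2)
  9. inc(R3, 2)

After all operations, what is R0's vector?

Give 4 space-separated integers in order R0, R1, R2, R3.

Op 1: inc R1 by 3 -> R1=(0,3,0,0) value=3
Op 2: merge R0<->R2 -> R0=(0,0,0,0) R2=(0,0,0,0)
Op 3: merge R2<->R1 -> R2=(0,3,0,0) R1=(0,3,0,0)
Op 4: merge R2<->R1 -> R2=(0,3,0,0) R1=(0,3,0,0)
Op 5: merge R0<->R1 -> R0=(0,3,0,0) R1=(0,3,0,0)
Op 6: merge R0<->R2 -> R0=(0,3,0,0) R2=(0,3,0,0)
Op 7: inc R0 by 5 -> R0=(5,3,0,0) value=8
Op 8: inc R3 by 2 -> R3=(0,0,0,2) value=2
Op 9: inc R3 by 2 -> R3=(0,0,0,4) value=4

Answer: 5 3 0 0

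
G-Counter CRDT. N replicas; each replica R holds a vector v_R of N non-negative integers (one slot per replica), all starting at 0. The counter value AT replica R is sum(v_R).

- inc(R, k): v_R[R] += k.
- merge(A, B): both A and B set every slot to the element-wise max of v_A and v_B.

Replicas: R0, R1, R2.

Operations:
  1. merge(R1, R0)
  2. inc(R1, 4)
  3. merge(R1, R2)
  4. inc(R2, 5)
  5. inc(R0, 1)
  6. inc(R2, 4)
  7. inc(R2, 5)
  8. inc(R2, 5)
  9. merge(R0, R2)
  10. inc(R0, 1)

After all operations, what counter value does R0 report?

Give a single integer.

Answer: 25

Derivation:
Op 1: merge R1<->R0 -> R1=(0,0,0) R0=(0,0,0)
Op 2: inc R1 by 4 -> R1=(0,4,0) value=4
Op 3: merge R1<->R2 -> R1=(0,4,0) R2=(0,4,0)
Op 4: inc R2 by 5 -> R2=(0,4,5) value=9
Op 5: inc R0 by 1 -> R0=(1,0,0) value=1
Op 6: inc R2 by 4 -> R2=(0,4,9) value=13
Op 7: inc R2 by 5 -> R2=(0,4,14) value=18
Op 8: inc R2 by 5 -> R2=(0,4,19) value=23
Op 9: merge R0<->R2 -> R0=(1,4,19) R2=(1,4,19)
Op 10: inc R0 by 1 -> R0=(2,4,19) value=25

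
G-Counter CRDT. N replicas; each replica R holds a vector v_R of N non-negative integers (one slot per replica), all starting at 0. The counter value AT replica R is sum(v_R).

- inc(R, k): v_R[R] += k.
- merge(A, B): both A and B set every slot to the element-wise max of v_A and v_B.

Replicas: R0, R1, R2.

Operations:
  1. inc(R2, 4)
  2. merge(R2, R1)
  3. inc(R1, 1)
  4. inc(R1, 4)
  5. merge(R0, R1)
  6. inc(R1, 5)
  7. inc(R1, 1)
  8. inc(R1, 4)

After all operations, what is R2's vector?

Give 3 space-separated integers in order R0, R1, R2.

Answer: 0 0 4

Derivation:
Op 1: inc R2 by 4 -> R2=(0,0,4) value=4
Op 2: merge R2<->R1 -> R2=(0,0,4) R1=(0,0,4)
Op 3: inc R1 by 1 -> R1=(0,1,4) value=5
Op 4: inc R1 by 4 -> R1=(0,5,4) value=9
Op 5: merge R0<->R1 -> R0=(0,5,4) R1=(0,5,4)
Op 6: inc R1 by 5 -> R1=(0,10,4) value=14
Op 7: inc R1 by 1 -> R1=(0,11,4) value=15
Op 8: inc R1 by 4 -> R1=(0,15,4) value=19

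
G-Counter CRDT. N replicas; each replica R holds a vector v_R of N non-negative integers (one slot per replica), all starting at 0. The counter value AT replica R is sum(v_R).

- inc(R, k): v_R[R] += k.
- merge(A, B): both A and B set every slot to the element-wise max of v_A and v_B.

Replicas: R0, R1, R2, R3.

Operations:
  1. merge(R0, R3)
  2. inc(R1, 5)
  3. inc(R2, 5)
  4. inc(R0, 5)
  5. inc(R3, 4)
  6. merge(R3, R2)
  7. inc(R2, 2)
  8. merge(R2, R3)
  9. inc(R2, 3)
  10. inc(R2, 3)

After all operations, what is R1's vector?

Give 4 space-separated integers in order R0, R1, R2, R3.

Answer: 0 5 0 0

Derivation:
Op 1: merge R0<->R3 -> R0=(0,0,0,0) R3=(0,0,0,0)
Op 2: inc R1 by 5 -> R1=(0,5,0,0) value=5
Op 3: inc R2 by 5 -> R2=(0,0,5,0) value=5
Op 4: inc R0 by 5 -> R0=(5,0,0,0) value=5
Op 5: inc R3 by 4 -> R3=(0,0,0,4) value=4
Op 6: merge R3<->R2 -> R3=(0,0,5,4) R2=(0,0,5,4)
Op 7: inc R2 by 2 -> R2=(0,0,7,4) value=11
Op 8: merge R2<->R3 -> R2=(0,0,7,4) R3=(0,0,7,4)
Op 9: inc R2 by 3 -> R2=(0,0,10,4) value=14
Op 10: inc R2 by 3 -> R2=(0,0,13,4) value=17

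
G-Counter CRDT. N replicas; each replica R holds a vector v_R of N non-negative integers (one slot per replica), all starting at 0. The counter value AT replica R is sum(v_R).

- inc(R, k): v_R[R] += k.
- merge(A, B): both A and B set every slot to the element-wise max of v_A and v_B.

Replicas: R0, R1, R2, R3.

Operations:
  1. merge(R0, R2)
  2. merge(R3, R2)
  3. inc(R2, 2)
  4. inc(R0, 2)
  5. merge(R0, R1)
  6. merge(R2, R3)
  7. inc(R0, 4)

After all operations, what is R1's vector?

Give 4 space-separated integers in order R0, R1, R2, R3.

Op 1: merge R0<->R2 -> R0=(0,0,0,0) R2=(0,0,0,0)
Op 2: merge R3<->R2 -> R3=(0,0,0,0) R2=(0,0,0,0)
Op 3: inc R2 by 2 -> R2=(0,0,2,0) value=2
Op 4: inc R0 by 2 -> R0=(2,0,0,0) value=2
Op 5: merge R0<->R1 -> R0=(2,0,0,0) R1=(2,0,0,0)
Op 6: merge R2<->R3 -> R2=(0,0,2,0) R3=(0,0,2,0)
Op 7: inc R0 by 4 -> R0=(6,0,0,0) value=6

Answer: 2 0 0 0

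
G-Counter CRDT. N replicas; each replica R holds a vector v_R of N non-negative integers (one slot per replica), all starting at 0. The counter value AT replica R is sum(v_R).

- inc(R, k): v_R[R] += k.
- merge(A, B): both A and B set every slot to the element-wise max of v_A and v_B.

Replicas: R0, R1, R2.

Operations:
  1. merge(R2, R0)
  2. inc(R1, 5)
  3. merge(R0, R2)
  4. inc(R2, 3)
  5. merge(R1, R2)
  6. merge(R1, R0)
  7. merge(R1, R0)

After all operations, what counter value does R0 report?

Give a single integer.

Answer: 8

Derivation:
Op 1: merge R2<->R0 -> R2=(0,0,0) R0=(0,0,0)
Op 2: inc R1 by 5 -> R1=(0,5,0) value=5
Op 3: merge R0<->R2 -> R0=(0,0,0) R2=(0,0,0)
Op 4: inc R2 by 3 -> R2=(0,0,3) value=3
Op 5: merge R1<->R2 -> R1=(0,5,3) R2=(0,5,3)
Op 6: merge R1<->R0 -> R1=(0,5,3) R0=(0,5,3)
Op 7: merge R1<->R0 -> R1=(0,5,3) R0=(0,5,3)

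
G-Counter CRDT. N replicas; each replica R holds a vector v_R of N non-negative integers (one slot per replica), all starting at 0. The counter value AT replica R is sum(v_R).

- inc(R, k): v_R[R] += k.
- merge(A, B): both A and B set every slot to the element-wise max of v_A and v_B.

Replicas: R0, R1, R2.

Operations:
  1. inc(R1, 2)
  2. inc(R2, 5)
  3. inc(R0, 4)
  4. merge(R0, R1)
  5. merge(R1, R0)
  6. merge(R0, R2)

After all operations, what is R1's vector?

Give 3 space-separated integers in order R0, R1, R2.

Answer: 4 2 0

Derivation:
Op 1: inc R1 by 2 -> R1=(0,2,0) value=2
Op 2: inc R2 by 5 -> R2=(0,0,5) value=5
Op 3: inc R0 by 4 -> R0=(4,0,0) value=4
Op 4: merge R0<->R1 -> R0=(4,2,0) R1=(4,2,0)
Op 5: merge R1<->R0 -> R1=(4,2,0) R0=(4,2,0)
Op 6: merge R0<->R2 -> R0=(4,2,5) R2=(4,2,5)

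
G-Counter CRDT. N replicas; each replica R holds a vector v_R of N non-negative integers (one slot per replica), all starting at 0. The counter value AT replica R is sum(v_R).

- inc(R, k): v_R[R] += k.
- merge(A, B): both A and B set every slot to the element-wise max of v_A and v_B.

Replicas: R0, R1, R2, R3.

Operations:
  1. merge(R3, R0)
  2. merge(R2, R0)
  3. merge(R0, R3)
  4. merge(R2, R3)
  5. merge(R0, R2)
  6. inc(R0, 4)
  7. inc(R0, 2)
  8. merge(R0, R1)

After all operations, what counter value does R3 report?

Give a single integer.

Answer: 0

Derivation:
Op 1: merge R3<->R0 -> R3=(0,0,0,0) R0=(0,0,0,0)
Op 2: merge R2<->R0 -> R2=(0,0,0,0) R0=(0,0,0,0)
Op 3: merge R0<->R3 -> R0=(0,0,0,0) R3=(0,0,0,0)
Op 4: merge R2<->R3 -> R2=(0,0,0,0) R3=(0,0,0,0)
Op 5: merge R0<->R2 -> R0=(0,0,0,0) R2=(0,0,0,0)
Op 6: inc R0 by 4 -> R0=(4,0,0,0) value=4
Op 7: inc R0 by 2 -> R0=(6,0,0,0) value=6
Op 8: merge R0<->R1 -> R0=(6,0,0,0) R1=(6,0,0,0)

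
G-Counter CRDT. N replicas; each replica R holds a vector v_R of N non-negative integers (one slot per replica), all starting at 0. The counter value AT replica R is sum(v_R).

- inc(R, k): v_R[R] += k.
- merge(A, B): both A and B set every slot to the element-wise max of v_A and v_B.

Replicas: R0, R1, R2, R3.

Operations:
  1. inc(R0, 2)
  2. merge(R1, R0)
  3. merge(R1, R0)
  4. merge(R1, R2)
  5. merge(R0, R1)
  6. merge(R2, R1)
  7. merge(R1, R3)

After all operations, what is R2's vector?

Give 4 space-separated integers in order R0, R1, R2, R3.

Op 1: inc R0 by 2 -> R0=(2,0,0,0) value=2
Op 2: merge R1<->R0 -> R1=(2,0,0,0) R0=(2,0,0,0)
Op 3: merge R1<->R0 -> R1=(2,0,0,0) R0=(2,0,0,0)
Op 4: merge R1<->R2 -> R1=(2,0,0,0) R2=(2,0,0,0)
Op 5: merge R0<->R1 -> R0=(2,0,0,0) R1=(2,0,0,0)
Op 6: merge R2<->R1 -> R2=(2,0,0,0) R1=(2,0,0,0)
Op 7: merge R1<->R3 -> R1=(2,0,0,0) R3=(2,0,0,0)

Answer: 2 0 0 0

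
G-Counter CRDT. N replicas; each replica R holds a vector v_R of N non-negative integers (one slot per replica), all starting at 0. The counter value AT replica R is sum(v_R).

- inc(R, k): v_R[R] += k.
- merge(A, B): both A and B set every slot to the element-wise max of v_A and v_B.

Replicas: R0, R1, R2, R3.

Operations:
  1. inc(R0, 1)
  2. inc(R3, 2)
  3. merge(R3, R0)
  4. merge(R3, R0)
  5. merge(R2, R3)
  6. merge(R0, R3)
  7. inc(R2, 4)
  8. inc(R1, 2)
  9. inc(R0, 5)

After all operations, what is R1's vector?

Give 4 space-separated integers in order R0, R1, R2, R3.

Answer: 0 2 0 0

Derivation:
Op 1: inc R0 by 1 -> R0=(1,0,0,0) value=1
Op 2: inc R3 by 2 -> R3=(0,0,0,2) value=2
Op 3: merge R3<->R0 -> R3=(1,0,0,2) R0=(1,0,0,2)
Op 4: merge R3<->R0 -> R3=(1,0,0,2) R0=(1,0,0,2)
Op 5: merge R2<->R3 -> R2=(1,0,0,2) R3=(1,0,0,2)
Op 6: merge R0<->R3 -> R0=(1,0,0,2) R3=(1,0,0,2)
Op 7: inc R2 by 4 -> R2=(1,0,4,2) value=7
Op 8: inc R1 by 2 -> R1=(0,2,0,0) value=2
Op 9: inc R0 by 5 -> R0=(6,0,0,2) value=8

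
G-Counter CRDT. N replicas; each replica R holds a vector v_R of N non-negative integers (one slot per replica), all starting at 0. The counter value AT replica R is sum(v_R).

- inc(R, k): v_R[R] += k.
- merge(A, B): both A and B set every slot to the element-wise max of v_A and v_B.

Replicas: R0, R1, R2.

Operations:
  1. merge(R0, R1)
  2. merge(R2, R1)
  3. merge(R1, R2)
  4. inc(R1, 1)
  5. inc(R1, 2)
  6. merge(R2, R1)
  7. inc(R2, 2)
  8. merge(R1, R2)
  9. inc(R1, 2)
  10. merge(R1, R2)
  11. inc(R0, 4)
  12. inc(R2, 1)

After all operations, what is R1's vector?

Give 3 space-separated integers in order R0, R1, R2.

Op 1: merge R0<->R1 -> R0=(0,0,0) R1=(0,0,0)
Op 2: merge R2<->R1 -> R2=(0,0,0) R1=(0,0,0)
Op 3: merge R1<->R2 -> R1=(0,0,0) R2=(0,0,0)
Op 4: inc R1 by 1 -> R1=(0,1,0) value=1
Op 5: inc R1 by 2 -> R1=(0,3,0) value=3
Op 6: merge R2<->R1 -> R2=(0,3,0) R1=(0,3,0)
Op 7: inc R2 by 2 -> R2=(0,3,2) value=5
Op 8: merge R1<->R2 -> R1=(0,3,2) R2=(0,3,2)
Op 9: inc R1 by 2 -> R1=(0,5,2) value=7
Op 10: merge R1<->R2 -> R1=(0,5,2) R2=(0,5,2)
Op 11: inc R0 by 4 -> R0=(4,0,0) value=4
Op 12: inc R2 by 1 -> R2=(0,5,3) value=8

Answer: 0 5 2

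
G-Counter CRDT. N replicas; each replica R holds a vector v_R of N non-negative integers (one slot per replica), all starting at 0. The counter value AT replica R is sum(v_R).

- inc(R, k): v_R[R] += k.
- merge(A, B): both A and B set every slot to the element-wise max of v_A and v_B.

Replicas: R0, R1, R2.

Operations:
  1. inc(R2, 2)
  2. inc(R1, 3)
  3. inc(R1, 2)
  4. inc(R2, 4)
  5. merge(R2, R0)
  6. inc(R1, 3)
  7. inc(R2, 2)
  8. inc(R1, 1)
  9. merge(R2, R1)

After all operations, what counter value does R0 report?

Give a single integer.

Op 1: inc R2 by 2 -> R2=(0,0,2) value=2
Op 2: inc R1 by 3 -> R1=(0,3,0) value=3
Op 3: inc R1 by 2 -> R1=(0,5,0) value=5
Op 4: inc R2 by 4 -> R2=(0,0,6) value=6
Op 5: merge R2<->R0 -> R2=(0,0,6) R0=(0,0,6)
Op 6: inc R1 by 3 -> R1=(0,8,0) value=8
Op 7: inc R2 by 2 -> R2=(0,0,8) value=8
Op 8: inc R1 by 1 -> R1=(0,9,0) value=9
Op 9: merge R2<->R1 -> R2=(0,9,8) R1=(0,9,8)

Answer: 6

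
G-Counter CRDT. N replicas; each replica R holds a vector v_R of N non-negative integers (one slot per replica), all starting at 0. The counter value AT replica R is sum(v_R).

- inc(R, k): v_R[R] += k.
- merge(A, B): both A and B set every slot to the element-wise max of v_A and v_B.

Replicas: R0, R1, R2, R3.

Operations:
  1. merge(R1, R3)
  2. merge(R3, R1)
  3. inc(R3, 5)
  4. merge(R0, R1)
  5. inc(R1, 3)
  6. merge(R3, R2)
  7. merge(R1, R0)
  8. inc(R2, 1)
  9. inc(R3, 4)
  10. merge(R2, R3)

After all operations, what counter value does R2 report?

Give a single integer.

Op 1: merge R1<->R3 -> R1=(0,0,0,0) R3=(0,0,0,0)
Op 2: merge R3<->R1 -> R3=(0,0,0,0) R1=(0,0,0,0)
Op 3: inc R3 by 5 -> R3=(0,0,0,5) value=5
Op 4: merge R0<->R1 -> R0=(0,0,0,0) R1=(0,0,0,0)
Op 5: inc R1 by 3 -> R1=(0,3,0,0) value=3
Op 6: merge R3<->R2 -> R3=(0,0,0,5) R2=(0,0,0,5)
Op 7: merge R1<->R0 -> R1=(0,3,0,0) R0=(0,3,0,0)
Op 8: inc R2 by 1 -> R2=(0,0,1,5) value=6
Op 9: inc R3 by 4 -> R3=(0,0,0,9) value=9
Op 10: merge R2<->R3 -> R2=(0,0,1,9) R3=(0,0,1,9)

Answer: 10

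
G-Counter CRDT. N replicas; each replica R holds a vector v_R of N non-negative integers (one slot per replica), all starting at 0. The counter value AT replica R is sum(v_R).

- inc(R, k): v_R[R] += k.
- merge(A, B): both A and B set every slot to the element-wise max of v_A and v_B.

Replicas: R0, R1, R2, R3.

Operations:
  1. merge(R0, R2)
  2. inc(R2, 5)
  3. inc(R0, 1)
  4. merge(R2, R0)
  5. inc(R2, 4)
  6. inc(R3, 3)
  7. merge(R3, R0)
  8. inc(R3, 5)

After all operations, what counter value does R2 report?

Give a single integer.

Op 1: merge R0<->R2 -> R0=(0,0,0,0) R2=(0,0,0,0)
Op 2: inc R2 by 5 -> R2=(0,0,5,0) value=5
Op 3: inc R0 by 1 -> R0=(1,0,0,0) value=1
Op 4: merge R2<->R0 -> R2=(1,0,5,0) R0=(1,0,5,0)
Op 5: inc R2 by 4 -> R2=(1,0,9,0) value=10
Op 6: inc R3 by 3 -> R3=(0,0,0,3) value=3
Op 7: merge R3<->R0 -> R3=(1,0,5,3) R0=(1,0,5,3)
Op 8: inc R3 by 5 -> R3=(1,0,5,8) value=14

Answer: 10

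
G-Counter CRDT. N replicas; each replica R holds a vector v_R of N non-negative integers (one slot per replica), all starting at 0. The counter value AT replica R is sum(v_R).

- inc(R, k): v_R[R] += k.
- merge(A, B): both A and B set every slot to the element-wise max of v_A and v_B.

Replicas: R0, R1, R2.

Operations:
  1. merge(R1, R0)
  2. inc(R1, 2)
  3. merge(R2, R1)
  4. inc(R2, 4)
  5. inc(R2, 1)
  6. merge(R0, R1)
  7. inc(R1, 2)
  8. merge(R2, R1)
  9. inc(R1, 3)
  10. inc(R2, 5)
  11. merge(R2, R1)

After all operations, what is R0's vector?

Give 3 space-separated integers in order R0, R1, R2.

Op 1: merge R1<->R0 -> R1=(0,0,0) R0=(0,0,0)
Op 2: inc R1 by 2 -> R1=(0,2,0) value=2
Op 3: merge R2<->R1 -> R2=(0,2,0) R1=(0,2,0)
Op 4: inc R2 by 4 -> R2=(0,2,4) value=6
Op 5: inc R2 by 1 -> R2=(0,2,5) value=7
Op 6: merge R0<->R1 -> R0=(0,2,0) R1=(0,2,0)
Op 7: inc R1 by 2 -> R1=(0,4,0) value=4
Op 8: merge R2<->R1 -> R2=(0,4,5) R1=(0,4,5)
Op 9: inc R1 by 3 -> R1=(0,7,5) value=12
Op 10: inc R2 by 5 -> R2=(0,4,10) value=14
Op 11: merge R2<->R1 -> R2=(0,7,10) R1=(0,7,10)

Answer: 0 2 0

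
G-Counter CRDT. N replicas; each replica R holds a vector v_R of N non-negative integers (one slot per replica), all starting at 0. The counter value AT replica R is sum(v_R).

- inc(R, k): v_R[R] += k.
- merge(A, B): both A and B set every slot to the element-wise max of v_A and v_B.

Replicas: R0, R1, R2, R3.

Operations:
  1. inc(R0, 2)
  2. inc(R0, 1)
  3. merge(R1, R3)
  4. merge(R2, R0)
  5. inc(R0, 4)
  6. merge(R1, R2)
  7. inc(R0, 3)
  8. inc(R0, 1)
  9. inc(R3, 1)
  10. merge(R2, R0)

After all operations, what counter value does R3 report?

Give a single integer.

Answer: 1

Derivation:
Op 1: inc R0 by 2 -> R0=(2,0,0,0) value=2
Op 2: inc R0 by 1 -> R0=(3,0,0,0) value=3
Op 3: merge R1<->R3 -> R1=(0,0,0,0) R3=(0,0,0,0)
Op 4: merge R2<->R0 -> R2=(3,0,0,0) R0=(3,0,0,0)
Op 5: inc R0 by 4 -> R0=(7,0,0,0) value=7
Op 6: merge R1<->R2 -> R1=(3,0,0,0) R2=(3,0,0,0)
Op 7: inc R0 by 3 -> R0=(10,0,0,0) value=10
Op 8: inc R0 by 1 -> R0=(11,0,0,0) value=11
Op 9: inc R3 by 1 -> R3=(0,0,0,1) value=1
Op 10: merge R2<->R0 -> R2=(11,0,0,0) R0=(11,0,0,0)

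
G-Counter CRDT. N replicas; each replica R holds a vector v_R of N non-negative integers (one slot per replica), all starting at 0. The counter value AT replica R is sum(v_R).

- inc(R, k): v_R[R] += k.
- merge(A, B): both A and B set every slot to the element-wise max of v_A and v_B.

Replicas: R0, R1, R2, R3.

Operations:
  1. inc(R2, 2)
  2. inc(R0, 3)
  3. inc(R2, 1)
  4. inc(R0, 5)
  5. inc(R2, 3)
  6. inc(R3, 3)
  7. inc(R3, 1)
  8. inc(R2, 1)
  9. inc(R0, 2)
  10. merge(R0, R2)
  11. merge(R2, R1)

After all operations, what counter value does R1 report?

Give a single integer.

Op 1: inc R2 by 2 -> R2=(0,0,2,0) value=2
Op 2: inc R0 by 3 -> R0=(3,0,0,0) value=3
Op 3: inc R2 by 1 -> R2=(0,0,3,0) value=3
Op 4: inc R0 by 5 -> R0=(8,0,0,0) value=8
Op 5: inc R2 by 3 -> R2=(0,0,6,0) value=6
Op 6: inc R3 by 3 -> R3=(0,0,0,3) value=3
Op 7: inc R3 by 1 -> R3=(0,0,0,4) value=4
Op 8: inc R2 by 1 -> R2=(0,0,7,0) value=7
Op 9: inc R0 by 2 -> R0=(10,0,0,0) value=10
Op 10: merge R0<->R2 -> R0=(10,0,7,0) R2=(10,0,7,0)
Op 11: merge R2<->R1 -> R2=(10,0,7,0) R1=(10,0,7,0)

Answer: 17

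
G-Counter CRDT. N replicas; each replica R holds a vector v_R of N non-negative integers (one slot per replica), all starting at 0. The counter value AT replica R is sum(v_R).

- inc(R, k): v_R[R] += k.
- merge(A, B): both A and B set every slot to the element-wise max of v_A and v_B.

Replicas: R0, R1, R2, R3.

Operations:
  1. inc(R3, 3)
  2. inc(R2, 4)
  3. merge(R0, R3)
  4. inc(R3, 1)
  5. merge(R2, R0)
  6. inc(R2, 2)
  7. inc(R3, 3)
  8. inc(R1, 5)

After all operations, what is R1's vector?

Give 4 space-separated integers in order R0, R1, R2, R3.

Answer: 0 5 0 0

Derivation:
Op 1: inc R3 by 3 -> R3=(0,0,0,3) value=3
Op 2: inc R2 by 4 -> R2=(0,0,4,0) value=4
Op 3: merge R0<->R3 -> R0=(0,0,0,3) R3=(0,0,0,3)
Op 4: inc R3 by 1 -> R3=(0,0,0,4) value=4
Op 5: merge R2<->R0 -> R2=(0,0,4,3) R0=(0,0,4,3)
Op 6: inc R2 by 2 -> R2=(0,0,6,3) value=9
Op 7: inc R3 by 3 -> R3=(0,0,0,7) value=7
Op 8: inc R1 by 5 -> R1=(0,5,0,0) value=5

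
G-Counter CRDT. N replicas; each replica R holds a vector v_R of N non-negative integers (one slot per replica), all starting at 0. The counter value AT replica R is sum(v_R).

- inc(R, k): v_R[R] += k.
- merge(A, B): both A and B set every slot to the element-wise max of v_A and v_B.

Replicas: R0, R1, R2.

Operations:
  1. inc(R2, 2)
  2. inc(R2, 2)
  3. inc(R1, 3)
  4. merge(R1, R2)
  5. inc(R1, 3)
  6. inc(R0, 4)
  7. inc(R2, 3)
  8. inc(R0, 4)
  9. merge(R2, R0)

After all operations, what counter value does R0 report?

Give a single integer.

Op 1: inc R2 by 2 -> R2=(0,0,2) value=2
Op 2: inc R2 by 2 -> R2=(0,0,4) value=4
Op 3: inc R1 by 3 -> R1=(0,3,0) value=3
Op 4: merge R1<->R2 -> R1=(0,3,4) R2=(0,3,4)
Op 5: inc R1 by 3 -> R1=(0,6,4) value=10
Op 6: inc R0 by 4 -> R0=(4,0,0) value=4
Op 7: inc R2 by 3 -> R2=(0,3,7) value=10
Op 8: inc R0 by 4 -> R0=(8,0,0) value=8
Op 9: merge R2<->R0 -> R2=(8,3,7) R0=(8,3,7)

Answer: 18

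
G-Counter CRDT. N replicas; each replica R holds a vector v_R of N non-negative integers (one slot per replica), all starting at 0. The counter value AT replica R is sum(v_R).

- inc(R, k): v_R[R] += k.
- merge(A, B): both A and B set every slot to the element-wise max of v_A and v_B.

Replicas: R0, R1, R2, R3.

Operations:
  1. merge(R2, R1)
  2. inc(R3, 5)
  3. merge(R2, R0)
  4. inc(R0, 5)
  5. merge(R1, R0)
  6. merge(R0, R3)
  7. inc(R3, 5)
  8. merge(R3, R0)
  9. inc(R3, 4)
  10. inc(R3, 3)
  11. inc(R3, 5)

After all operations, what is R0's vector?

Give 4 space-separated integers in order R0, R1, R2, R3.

Answer: 5 0 0 10

Derivation:
Op 1: merge R2<->R1 -> R2=(0,0,0,0) R1=(0,0,0,0)
Op 2: inc R3 by 5 -> R3=(0,0,0,5) value=5
Op 3: merge R2<->R0 -> R2=(0,0,0,0) R0=(0,0,0,0)
Op 4: inc R0 by 5 -> R0=(5,0,0,0) value=5
Op 5: merge R1<->R0 -> R1=(5,0,0,0) R0=(5,0,0,0)
Op 6: merge R0<->R3 -> R0=(5,0,0,5) R3=(5,0,0,5)
Op 7: inc R3 by 5 -> R3=(5,0,0,10) value=15
Op 8: merge R3<->R0 -> R3=(5,0,0,10) R0=(5,0,0,10)
Op 9: inc R3 by 4 -> R3=(5,0,0,14) value=19
Op 10: inc R3 by 3 -> R3=(5,0,0,17) value=22
Op 11: inc R3 by 5 -> R3=(5,0,0,22) value=27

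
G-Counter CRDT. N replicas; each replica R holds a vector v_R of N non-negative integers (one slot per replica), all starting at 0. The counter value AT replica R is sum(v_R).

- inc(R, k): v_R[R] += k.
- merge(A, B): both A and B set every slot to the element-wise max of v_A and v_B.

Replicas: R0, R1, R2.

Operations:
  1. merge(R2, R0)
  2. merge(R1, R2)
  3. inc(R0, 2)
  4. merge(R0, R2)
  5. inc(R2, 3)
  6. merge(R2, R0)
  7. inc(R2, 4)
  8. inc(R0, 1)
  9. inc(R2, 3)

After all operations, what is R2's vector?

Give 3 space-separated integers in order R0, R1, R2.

Answer: 2 0 10

Derivation:
Op 1: merge R2<->R0 -> R2=(0,0,0) R0=(0,0,0)
Op 2: merge R1<->R2 -> R1=(0,0,0) R2=(0,0,0)
Op 3: inc R0 by 2 -> R0=(2,0,0) value=2
Op 4: merge R0<->R2 -> R0=(2,0,0) R2=(2,0,0)
Op 5: inc R2 by 3 -> R2=(2,0,3) value=5
Op 6: merge R2<->R0 -> R2=(2,0,3) R0=(2,0,3)
Op 7: inc R2 by 4 -> R2=(2,0,7) value=9
Op 8: inc R0 by 1 -> R0=(3,0,3) value=6
Op 9: inc R2 by 3 -> R2=(2,0,10) value=12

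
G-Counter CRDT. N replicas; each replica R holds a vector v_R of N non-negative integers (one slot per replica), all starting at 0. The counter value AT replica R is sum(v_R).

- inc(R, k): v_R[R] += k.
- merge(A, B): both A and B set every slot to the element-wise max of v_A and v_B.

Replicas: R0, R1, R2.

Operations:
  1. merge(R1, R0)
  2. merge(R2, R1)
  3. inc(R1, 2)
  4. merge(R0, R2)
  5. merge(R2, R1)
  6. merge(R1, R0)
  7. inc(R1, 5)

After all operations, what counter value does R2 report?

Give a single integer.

Op 1: merge R1<->R0 -> R1=(0,0,0) R0=(0,0,0)
Op 2: merge R2<->R1 -> R2=(0,0,0) R1=(0,0,0)
Op 3: inc R1 by 2 -> R1=(0,2,0) value=2
Op 4: merge R0<->R2 -> R0=(0,0,0) R2=(0,0,0)
Op 5: merge R2<->R1 -> R2=(0,2,0) R1=(0,2,0)
Op 6: merge R1<->R0 -> R1=(0,2,0) R0=(0,2,0)
Op 7: inc R1 by 5 -> R1=(0,7,0) value=7

Answer: 2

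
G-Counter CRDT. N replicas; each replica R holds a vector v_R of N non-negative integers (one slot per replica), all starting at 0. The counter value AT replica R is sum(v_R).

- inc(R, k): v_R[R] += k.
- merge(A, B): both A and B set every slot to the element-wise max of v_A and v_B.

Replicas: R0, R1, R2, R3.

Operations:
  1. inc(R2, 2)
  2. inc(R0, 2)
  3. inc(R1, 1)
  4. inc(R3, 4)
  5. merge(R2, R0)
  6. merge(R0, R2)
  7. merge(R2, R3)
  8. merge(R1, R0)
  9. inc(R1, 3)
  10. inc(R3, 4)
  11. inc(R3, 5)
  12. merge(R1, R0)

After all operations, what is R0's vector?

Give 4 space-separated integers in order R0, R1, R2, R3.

Op 1: inc R2 by 2 -> R2=(0,0,2,0) value=2
Op 2: inc R0 by 2 -> R0=(2,0,0,0) value=2
Op 3: inc R1 by 1 -> R1=(0,1,0,0) value=1
Op 4: inc R3 by 4 -> R3=(0,0,0,4) value=4
Op 5: merge R2<->R0 -> R2=(2,0,2,0) R0=(2,0,2,0)
Op 6: merge R0<->R2 -> R0=(2,0,2,0) R2=(2,0,2,0)
Op 7: merge R2<->R3 -> R2=(2,0,2,4) R3=(2,0,2,4)
Op 8: merge R1<->R0 -> R1=(2,1,2,0) R0=(2,1,2,0)
Op 9: inc R1 by 3 -> R1=(2,4,2,0) value=8
Op 10: inc R3 by 4 -> R3=(2,0,2,8) value=12
Op 11: inc R3 by 5 -> R3=(2,0,2,13) value=17
Op 12: merge R1<->R0 -> R1=(2,4,2,0) R0=(2,4,2,0)

Answer: 2 4 2 0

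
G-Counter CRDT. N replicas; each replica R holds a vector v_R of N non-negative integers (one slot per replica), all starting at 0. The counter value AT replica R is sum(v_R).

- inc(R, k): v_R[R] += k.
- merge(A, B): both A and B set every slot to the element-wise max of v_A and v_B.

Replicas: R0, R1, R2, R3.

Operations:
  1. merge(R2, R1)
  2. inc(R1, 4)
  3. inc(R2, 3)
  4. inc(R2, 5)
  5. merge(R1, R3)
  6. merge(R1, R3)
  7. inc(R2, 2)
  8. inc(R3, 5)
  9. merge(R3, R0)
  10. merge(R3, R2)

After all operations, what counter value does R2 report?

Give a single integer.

Answer: 19

Derivation:
Op 1: merge R2<->R1 -> R2=(0,0,0,0) R1=(0,0,0,0)
Op 2: inc R1 by 4 -> R1=(0,4,0,0) value=4
Op 3: inc R2 by 3 -> R2=(0,0,3,0) value=3
Op 4: inc R2 by 5 -> R2=(0,0,8,0) value=8
Op 5: merge R1<->R3 -> R1=(0,4,0,0) R3=(0,4,0,0)
Op 6: merge R1<->R3 -> R1=(0,4,0,0) R3=(0,4,0,0)
Op 7: inc R2 by 2 -> R2=(0,0,10,0) value=10
Op 8: inc R3 by 5 -> R3=(0,4,0,5) value=9
Op 9: merge R3<->R0 -> R3=(0,4,0,5) R0=(0,4,0,5)
Op 10: merge R3<->R2 -> R3=(0,4,10,5) R2=(0,4,10,5)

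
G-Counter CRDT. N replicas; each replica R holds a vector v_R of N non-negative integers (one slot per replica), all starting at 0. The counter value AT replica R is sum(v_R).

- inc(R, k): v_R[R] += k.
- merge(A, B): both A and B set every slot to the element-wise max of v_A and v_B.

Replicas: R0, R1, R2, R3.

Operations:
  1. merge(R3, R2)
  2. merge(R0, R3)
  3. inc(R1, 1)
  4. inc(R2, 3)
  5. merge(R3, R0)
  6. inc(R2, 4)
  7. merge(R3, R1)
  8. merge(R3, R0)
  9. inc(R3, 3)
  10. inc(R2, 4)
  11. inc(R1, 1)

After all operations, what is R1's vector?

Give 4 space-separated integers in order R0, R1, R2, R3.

Answer: 0 2 0 0

Derivation:
Op 1: merge R3<->R2 -> R3=(0,0,0,0) R2=(0,0,0,0)
Op 2: merge R0<->R3 -> R0=(0,0,0,0) R3=(0,0,0,0)
Op 3: inc R1 by 1 -> R1=(0,1,0,0) value=1
Op 4: inc R2 by 3 -> R2=(0,0,3,0) value=3
Op 5: merge R3<->R0 -> R3=(0,0,0,0) R0=(0,0,0,0)
Op 6: inc R2 by 4 -> R2=(0,0,7,0) value=7
Op 7: merge R3<->R1 -> R3=(0,1,0,0) R1=(0,1,0,0)
Op 8: merge R3<->R0 -> R3=(0,1,0,0) R0=(0,1,0,0)
Op 9: inc R3 by 3 -> R3=(0,1,0,3) value=4
Op 10: inc R2 by 4 -> R2=(0,0,11,0) value=11
Op 11: inc R1 by 1 -> R1=(0,2,0,0) value=2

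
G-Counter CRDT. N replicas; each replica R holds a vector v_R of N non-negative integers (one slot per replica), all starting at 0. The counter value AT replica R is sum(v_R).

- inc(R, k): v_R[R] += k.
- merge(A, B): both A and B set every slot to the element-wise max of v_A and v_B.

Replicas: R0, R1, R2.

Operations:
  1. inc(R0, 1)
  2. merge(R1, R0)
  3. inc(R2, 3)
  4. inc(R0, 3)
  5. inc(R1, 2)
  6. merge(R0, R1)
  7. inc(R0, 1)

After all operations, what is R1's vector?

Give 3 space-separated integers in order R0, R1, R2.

Op 1: inc R0 by 1 -> R0=(1,0,0) value=1
Op 2: merge R1<->R0 -> R1=(1,0,0) R0=(1,0,0)
Op 3: inc R2 by 3 -> R2=(0,0,3) value=3
Op 4: inc R0 by 3 -> R0=(4,0,0) value=4
Op 5: inc R1 by 2 -> R1=(1,2,0) value=3
Op 6: merge R0<->R1 -> R0=(4,2,0) R1=(4,2,0)
Op 7: inc R0 by 1 -> R0=(5,2,0) value=7

Answer: 4 2 0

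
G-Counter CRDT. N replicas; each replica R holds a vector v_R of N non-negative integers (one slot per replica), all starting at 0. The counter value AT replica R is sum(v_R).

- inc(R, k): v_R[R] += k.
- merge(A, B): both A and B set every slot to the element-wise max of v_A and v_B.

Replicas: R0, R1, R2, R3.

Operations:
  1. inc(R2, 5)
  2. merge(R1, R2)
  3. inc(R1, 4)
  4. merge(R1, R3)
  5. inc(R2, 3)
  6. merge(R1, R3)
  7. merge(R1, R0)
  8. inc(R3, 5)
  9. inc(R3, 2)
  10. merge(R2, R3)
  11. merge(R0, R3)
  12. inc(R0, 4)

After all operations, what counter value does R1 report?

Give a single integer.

Op 1: inc R2 by 5 -> R2=(0,0,5,0) value=5
Op 2: merge R1<->R2 -> R1=(0,0,5,0) R2=(0,0,5,0)
Op 3: inc R1 by 4 -> R1=(0,4,5,0) value=9
Op 4: merge R1<->R3 -> R1=(0,4,5,0) R3=(0,4,5,0)
Op 5: inc R2 by 3 -> R2=(0,0,8,0) value=8
Op 6: merge R1<->R3 -> R1=(0,4,5,0) R3=(0,4,5,0)
Op 7: merge R1<->R0 -> R1=(0,4,5,0) R0=(0,4,5,0)
Op 8: inc R3 by 5 -> R3=(0,4,5,5) value=14
Op 9: inc R3 by 2 -> R3=(0,4,5,7) value=16
Op 10: merge R2<->R3 -> R2=(0,4,8,7) R3=(0,4,8,7)
Op 11: merge R0<->R3 -> R0=(0,4,8,7) R3=(0,4,8,7)
Op 12: inc R0 by 4 -> R0=(4,4,8,7) value=23

Answer: 9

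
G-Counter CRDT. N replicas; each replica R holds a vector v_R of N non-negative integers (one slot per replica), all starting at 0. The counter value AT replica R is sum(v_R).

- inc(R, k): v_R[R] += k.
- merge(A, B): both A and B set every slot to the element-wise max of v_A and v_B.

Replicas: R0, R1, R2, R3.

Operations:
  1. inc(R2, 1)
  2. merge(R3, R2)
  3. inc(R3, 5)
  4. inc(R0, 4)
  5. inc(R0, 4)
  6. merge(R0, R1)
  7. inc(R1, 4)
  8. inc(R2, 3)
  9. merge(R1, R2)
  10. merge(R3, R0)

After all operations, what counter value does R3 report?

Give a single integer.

Answer: 14

Derivation:
Op 1: inc R2 by 1 -> R2=(0,0,1,0) value=1
Op 2: merge R3<->R2 -> R3=(0,0,1,0) R2=(0,0,1,0)
Op 3: inc R3 by 5 -> R3=(0,0,1,5) value=6
Op 4: inc R0 by 4 -> R0=(4,0,0,0) value=4
Op 5: inc R0 by 4 -> R0=(8,0,0,0) value=8
Op 6: merge R0<->R1 -> R0=(8,0,0,0) R1=(8,0,0,0)
Op 7: inc R1 by 4 -> R1=(8,4,0,0) value=12
Op 8: inc R2 by 3 -> R2=(0,0,4,0) value=4
Op 9: merge R1<->R2 -> R1=(8,4,4,0) R2=(8,4,4,0)
Op 10: merge R3<->R0 -> R3=(8,0,1,5) R0=(8,0,1,5)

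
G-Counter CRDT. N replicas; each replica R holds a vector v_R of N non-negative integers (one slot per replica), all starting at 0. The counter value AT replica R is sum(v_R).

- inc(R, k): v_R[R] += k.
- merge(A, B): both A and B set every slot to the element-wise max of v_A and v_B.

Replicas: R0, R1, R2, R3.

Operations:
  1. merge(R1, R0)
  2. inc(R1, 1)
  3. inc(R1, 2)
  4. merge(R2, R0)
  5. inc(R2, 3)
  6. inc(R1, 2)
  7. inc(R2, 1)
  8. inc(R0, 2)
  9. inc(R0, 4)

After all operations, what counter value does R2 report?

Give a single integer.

Op 1: merge R1<->R0 -> R1=(0,0,0,0) R0=(0,0,0,0)
Op 2: inc R1 by 1 -> R1=(0,1,0,0) value=1
Op 3: inc R1 by 2 -> R1=(0,3,0,0) value=3
Op 4: merge R2<->R0 -> R2=(0,0,0,0) R0=(0,0,0,0)
Op 5: inc R2 by 3 -> R2=(0,0,3,0) value=3
Op 6: inc R1 by 2 -> R1=(0,5,0,0) value=5
Op 7: inc R2 by 1 -> R2=(0,0,4,0) value=4
Op 8: inc R0 by 2 -> R0=(2,0,0,0) value=2
Op 9: inc R0 by 4 -> R0=(6,0,0,0) value=6

Answer: 4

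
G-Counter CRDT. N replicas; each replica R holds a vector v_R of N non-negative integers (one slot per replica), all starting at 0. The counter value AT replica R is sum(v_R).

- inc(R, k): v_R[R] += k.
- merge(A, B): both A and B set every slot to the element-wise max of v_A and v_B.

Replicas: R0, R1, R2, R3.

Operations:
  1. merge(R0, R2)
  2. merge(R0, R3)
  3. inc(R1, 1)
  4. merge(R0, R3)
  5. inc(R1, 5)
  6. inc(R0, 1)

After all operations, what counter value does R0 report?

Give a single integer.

Op 1: merge R0<->R2 -> R0=(0,0,0,0) R2=(0,0,0,0)
Op 2: merge R0<->R3 -> R0=(0,0,0,0) R3=(0,0,0,0)
Op 3: inc R1 by 1 -> R1=(0,1,0,0) value=1
Op 4: merge R0<->R3 -> R0=(0,0,0,0) R3=(0,0,0,0)
Op 5: inc R1 by 5 -> R1=(0,6,0,0) value=6
Op 6: inc R0 by 1 -> R0=(1,0,0,0) value=1

Answer: 1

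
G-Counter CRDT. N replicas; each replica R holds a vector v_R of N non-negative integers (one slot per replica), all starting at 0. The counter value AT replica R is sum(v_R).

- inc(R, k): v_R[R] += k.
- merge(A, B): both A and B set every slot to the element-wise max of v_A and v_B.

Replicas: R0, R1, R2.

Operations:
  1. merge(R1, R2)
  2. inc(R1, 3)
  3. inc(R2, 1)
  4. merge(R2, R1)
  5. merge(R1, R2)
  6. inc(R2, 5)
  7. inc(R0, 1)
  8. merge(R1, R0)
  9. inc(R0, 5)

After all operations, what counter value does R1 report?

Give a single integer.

Answer: 5

Derivation:
Op 1: merge R1<->R2 -> R1=(0,0,0) R2=(0,0,0)
Op 2: inc R1 by 3 -> R1=(0,3,0) value=3
Op 3: inc R2 by 1 -> R2=(0,0,1) value=1
Op 4: merge R2<->R1 -> R2=(0,3,1) R1=(0,3,1)
Op 5: merge R1<->R2 -> R1=(0,3,1) R2=(0,3,1)
Op 6: inc R2 by 5 -> R2=(0,3,6) value=9
Op 7: inc R0 by 1 -> R0=(1,0,0) value=1
Op 8: merge R1<->R0 -> R1=(1,3,1) R0=(1,3,1)
Op 9: inc R0 by 5 -> R0=(6,3,1) value=10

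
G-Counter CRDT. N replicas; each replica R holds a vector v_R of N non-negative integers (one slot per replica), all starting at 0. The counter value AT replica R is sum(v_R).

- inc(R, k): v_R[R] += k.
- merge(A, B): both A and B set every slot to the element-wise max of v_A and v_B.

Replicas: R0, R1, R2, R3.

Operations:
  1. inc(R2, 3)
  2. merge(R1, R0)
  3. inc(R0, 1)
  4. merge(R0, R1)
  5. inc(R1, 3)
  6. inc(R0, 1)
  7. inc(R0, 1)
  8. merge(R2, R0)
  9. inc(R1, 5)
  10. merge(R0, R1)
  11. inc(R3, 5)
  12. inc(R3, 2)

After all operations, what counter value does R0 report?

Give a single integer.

Op 1: inc R2 by 3 -> R2=(0,0,3,0) value=3
Op 2: merge R1<->R0 -> R1=(0,0,0,0) R0=(0,0,0,0)
Op 3: inc R0 by 1 -> R0=(1,0,0,0) value=1
Op 4: merge R0<->R1 -> R0=(1,0,0,0) R1=(1,0,0,0)
Op 5: inc R1 by 3 -> R1=(1,3,0,0) value=4
Op 6: inc R0 by 1 -> R0=(2,0,0,0) value=2
Op 7: inc R0 by 1 -> R0=(3,0,0,0) value=3
Op 8: merge R2<->R0 -> R2=(3,0,3,0) R0=(3,0,3,0)
Op 9: inc R1 by 5 -> R1=(1,8,0,0) value=9
Op 10: merge R0<->R1 -> R0=(3,8,3,0) R1=(3,8,3,0)
Op 11: inc R3 by 5 -> R3=(0,0,0,5) value=5
Op 12: inc R3 by 2 -> R3=(0,0,0,7) value=7

Answer: 14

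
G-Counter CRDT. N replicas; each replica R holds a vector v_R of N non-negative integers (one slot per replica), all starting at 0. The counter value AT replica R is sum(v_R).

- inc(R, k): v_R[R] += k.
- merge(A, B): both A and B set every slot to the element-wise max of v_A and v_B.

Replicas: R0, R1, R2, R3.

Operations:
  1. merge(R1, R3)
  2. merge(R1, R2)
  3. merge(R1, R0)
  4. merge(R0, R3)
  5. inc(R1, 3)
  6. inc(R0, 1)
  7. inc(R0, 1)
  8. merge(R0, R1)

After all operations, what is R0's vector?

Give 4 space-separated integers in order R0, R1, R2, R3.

Op 1: merge R1<->R3 -> R1=(0,0,0,0) R3=(0,0,0,0)
Op 2: merge R1<->R2 -> R1=(0,0,0,0) R2=(0,0,0,0)
Op 3: merge R1<->R0 -> R1=(0,0,0,0) R0=(0,0,0,0)
Op 4: merge R0<->R3 -> R0=(0,0,0,0) R3=(0,0,0,0)
Op 5: inc R1 by 3 -> R1=(0,3,0,0) value=3
Op 6: inc R0 by 1 -> R0=(1,0,0,0) value=1
Op 7: inc R0 by 1 -> R0=(2,0,0,0) value=2
Op 8: merge R0<->R1 -> R0=(2,3,0,0) R1=(2,3,0,0)

Answer: 2 3 0 0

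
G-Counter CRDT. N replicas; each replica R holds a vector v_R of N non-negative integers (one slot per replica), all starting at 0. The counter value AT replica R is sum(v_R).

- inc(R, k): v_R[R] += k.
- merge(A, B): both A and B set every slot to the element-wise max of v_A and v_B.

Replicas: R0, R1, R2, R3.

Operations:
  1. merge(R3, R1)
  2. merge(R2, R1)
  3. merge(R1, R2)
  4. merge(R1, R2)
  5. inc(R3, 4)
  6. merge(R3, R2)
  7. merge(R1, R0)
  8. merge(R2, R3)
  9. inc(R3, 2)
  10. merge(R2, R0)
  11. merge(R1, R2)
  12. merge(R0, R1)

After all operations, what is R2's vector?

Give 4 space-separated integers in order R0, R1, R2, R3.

Op 1: merge R3<->R1 -> R3=(0,0,0,0) R1=(0,0,0,0)
Op 2: merge R2<->R1 -> R2=(0,0,0,0) R1=(0,0,0,0)
Op 3: merge R1<->R2 -> R1=(0,0,0,0) R2=(0,0,0,0)
Op 4: merge R1<->R2 -> R1=(0,0,0,0) R2=(0,0,0,0)
Op 5: inc R3 by 4 -> R3=(0,0,0,4) value=4
Op 6: merge R3<->R2 -> R3=(0,0,0,4) R2=(0,0,0,4)
Op 7: merge R1<->R0 -> R1=(0,0,0,0) R0=(0,0,0,0)
Op 8: merge R2<->R3 -> R2=(0,0,0,4) R3=(0,0,0,4)
Op 9: inc R3 by 2 -> R3=(0,0,0,6) value=6
Op 10: merge R2<->R0 -> R2=(0,0,0,4) R0=(0,0,0,4)
Op 11: merge R1<->R2 -> R1=(0,0,0,4) R2=(0,0,0,4)
Op 12: merge R0<->R1 -> R0=(0,0,0,4) R1=(0,0,0,4)

Answer: 0 0 0 4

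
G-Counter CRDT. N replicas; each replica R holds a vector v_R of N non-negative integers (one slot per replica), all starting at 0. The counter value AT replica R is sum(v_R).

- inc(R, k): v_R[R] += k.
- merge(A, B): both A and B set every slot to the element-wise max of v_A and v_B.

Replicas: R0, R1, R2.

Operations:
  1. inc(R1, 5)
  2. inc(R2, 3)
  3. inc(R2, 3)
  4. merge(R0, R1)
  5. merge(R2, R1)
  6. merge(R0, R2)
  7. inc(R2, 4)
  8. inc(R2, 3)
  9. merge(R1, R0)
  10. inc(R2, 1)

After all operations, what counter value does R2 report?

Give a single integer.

Answer: 19

Derivation:
Op 1: inc R1 by 5 -> R1=(0,5,0) value=5
Op 2: inc R2 by 3 -> R2=(0,0,3) value=3
Op 3: inc R2 by 3 -> R2=(0,0,6) value=6
Op 4: merge R0<->R1 -> R0=(0,5,0) R1=(0,5,0)
Op 5: merge R2<->R1 -> R2=(0,5,6) R1=(0,5,6)
Op 6: merge R0<->R2 -> R0=(0,5,6) R2=(0,5,6)
Op 7: inc R2 by 4 -> R2=(0,5,10) value=15
Op 8: inc R2 by 3 -> R2=(0,5,13) value=18
Op 9: merge R1<->R0 -> R1=(0,5,6) R0=(0,5,6)
Op 10: inc R2 by 1 -> R2=(0,5,14) value=19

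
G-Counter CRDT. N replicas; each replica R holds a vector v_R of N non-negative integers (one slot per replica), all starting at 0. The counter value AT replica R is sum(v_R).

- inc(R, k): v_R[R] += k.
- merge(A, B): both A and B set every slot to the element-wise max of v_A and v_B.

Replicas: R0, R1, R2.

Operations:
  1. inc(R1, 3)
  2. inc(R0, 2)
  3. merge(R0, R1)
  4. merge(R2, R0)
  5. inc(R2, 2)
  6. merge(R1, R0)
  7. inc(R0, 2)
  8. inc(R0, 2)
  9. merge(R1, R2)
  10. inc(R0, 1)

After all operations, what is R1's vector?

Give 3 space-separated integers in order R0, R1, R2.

Answer: 2 3 2

Derivation:
Op 1: inc R1 by 3 -> R1=(0,3,0) value=3
Op 2: inc R0 by 2 -> R0=(2,0,0) value=2
Op 3: merge R0<->R1 -> R0=(2,3,0) R1=(2,3,0)
Op 4: merge R2<->R0 -> R2=(2,3,0) R0=(2,3,0)
Op 5: inc R2 by 2 -> R2=(2,3,2) value=7
Op 6: merge R1<->R0 -> R1=(2,3,0) R0=(2,3,0)
Op 7: inc R0 by 2 -> R0=(4,3,0) value=7
Op 8: inc R0 by 2 -> R0=(6,3,0) value=9
Op 9: merge R1<->R2 -> R1=(2,3,2) R2=(2,3,2)
Op 10: inc R0 by 1 -> R0=(7,3,0) value=10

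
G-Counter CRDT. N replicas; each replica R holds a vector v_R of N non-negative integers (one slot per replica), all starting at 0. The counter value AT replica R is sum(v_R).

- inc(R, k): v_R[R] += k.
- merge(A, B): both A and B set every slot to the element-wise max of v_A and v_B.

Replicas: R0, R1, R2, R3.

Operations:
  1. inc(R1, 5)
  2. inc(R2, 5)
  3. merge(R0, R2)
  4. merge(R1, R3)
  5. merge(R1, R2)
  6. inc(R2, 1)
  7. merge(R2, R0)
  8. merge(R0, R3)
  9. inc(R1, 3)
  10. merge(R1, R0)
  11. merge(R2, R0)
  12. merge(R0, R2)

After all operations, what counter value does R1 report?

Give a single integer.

Op 1: inc R1 by 5 -> R1=(0,5,0,0) value=5
Op 2: inc R2 by 5 -> R2=(0,0,5,0) value=5
Op 3: merge R0<->R2 -> R0=(0,0,5,0) R2=(0,0,5,0)
Op 4: merge R1<->R3 -> R1=(0,5,0,0) R3=(0,5,0,0)
Op 5: merge R1<->R2 -> R1=(0,5,5,0) R2=(0,5,5,0)
Op 6: inc R2 by 1 -> R2=(0,5,6,0) value=11
Op 7: merge R2<->R0 -> R2=(0,5,6,0) R0=(0,5,6,0)
Op 8: merge R0<->R3 -> R0=(0,5,6,0) R3=(0,5,6,0)
Op 9: inc R1 by 3 -> R1=(0,8,5,0) value=13
Op 10: merge R1<->R0 -> R1=(0,8,6,0) R0=(0,8,6,0)
Op 11: merge R2<->R0 -> R2=(0,8,6,0) R0=(0,8,6,0)
Op 12: merge R0<->R2 -> R0=(0,8,6,0) R2=(0,8,6,0)

Answer: 14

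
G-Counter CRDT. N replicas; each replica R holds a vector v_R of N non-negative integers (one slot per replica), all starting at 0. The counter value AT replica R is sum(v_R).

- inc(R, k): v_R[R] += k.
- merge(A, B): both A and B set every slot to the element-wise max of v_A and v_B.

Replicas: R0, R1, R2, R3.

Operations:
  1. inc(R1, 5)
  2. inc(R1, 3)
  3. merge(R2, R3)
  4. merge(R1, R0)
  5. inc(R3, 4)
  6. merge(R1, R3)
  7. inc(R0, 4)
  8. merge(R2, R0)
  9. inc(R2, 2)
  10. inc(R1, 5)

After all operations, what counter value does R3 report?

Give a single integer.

Answer: 12

Derivation:
Op 1: inc R1 by 5 -> R1=(0,5,0,0) value=5
Op 2: inc R1 by 3 -> R1=(0,8,0,0) value=8
Op 3: merge R2<->R3 -> R2=(0,0,0,0) R3=(0,0,0,0)
Op 4: merge R1<->R0 -> R1=(0,8,0,0) R0=(0,8,0,0)
Op 5: inc R3 by 4 -> R3=(0,0,0,4) value=4
Op 6: merge R1<->R3 -> R1=(0,8,0,4) R3=(0,8,0,4)
Op 7: inc R0 by 4 -> R0=(4,8,0,0) value=12
Op 8: merge R2<->R0 -> R2=(4,8,0,0) R0=(4,8,0,0)
Op 9: inc R2 by 2 -> R2=(4,8,2,0) value=14
Op 10: inc R1 by 5 -> R1=(0,13,0,4) value=17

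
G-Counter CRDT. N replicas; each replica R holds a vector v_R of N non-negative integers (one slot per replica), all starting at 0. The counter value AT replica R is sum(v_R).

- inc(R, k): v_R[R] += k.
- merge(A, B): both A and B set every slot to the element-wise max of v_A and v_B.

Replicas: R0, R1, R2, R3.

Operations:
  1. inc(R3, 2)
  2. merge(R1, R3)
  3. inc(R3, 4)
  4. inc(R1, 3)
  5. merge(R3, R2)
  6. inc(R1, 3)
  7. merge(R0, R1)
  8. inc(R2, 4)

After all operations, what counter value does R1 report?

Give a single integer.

Answer: 8

Derivation:
Op 1: inc R3 by 2 -> R3=(0,0,0,2) value=2
Op 2: merge R1<->R3 -> R1=(0,0,0,2) R3=(0,0,0,2)
Op 3: inc R3 by 4 -> R3=(0,0,0,6) value=6
Op 4: inc R1 by 3 -> R1=(0,3,0,2) value=5
Op 5: merge R3<->R2 -> R3=(0,0,0,6) R2=(0,0,0,6)
Op 6: inc R1 by 3 -> R1=(0,6,0,2) value=8
Op 7: merge R0<->R1 -> R0=(0,6,0,2) R1=(0,6,0,2)
Op 8: inc R2 by 4 -> R2=(0,0,4,6) value=10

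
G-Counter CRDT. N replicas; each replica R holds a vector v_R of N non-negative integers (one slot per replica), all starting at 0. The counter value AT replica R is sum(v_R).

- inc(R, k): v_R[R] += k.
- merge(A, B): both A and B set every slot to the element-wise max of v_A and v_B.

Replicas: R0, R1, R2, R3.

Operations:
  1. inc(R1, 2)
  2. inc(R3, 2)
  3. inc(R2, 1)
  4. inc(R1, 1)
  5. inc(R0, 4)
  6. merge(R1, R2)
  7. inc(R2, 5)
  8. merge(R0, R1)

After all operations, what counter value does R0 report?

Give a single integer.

Op 1: inc R1 by 2 -> R1=(0,2,0,0) value=2
Op 2: inc R3 by 2 -> R3=(0,0,0,2) value=2
Op 3: inc R2 by 1 -> R2=(0,0,1,0) value=1
Op 4: inc R1 by 1 -> R1=(0,3,0,0) value=3
Op 5: inc R0 by 4 -> R0=(4,0,0,0) value=4
Op 6: merge R1<->R2 -> R1=(0,3,1,0) R2=(0,3,1,0)
Op 7: inc R2 by 5 -> R2=(0,3,6,0) value=9
Op 8: merge R0<->R1 -> R0=(4,3,1,0) R1=(4,3,1,0)

Answer: 8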